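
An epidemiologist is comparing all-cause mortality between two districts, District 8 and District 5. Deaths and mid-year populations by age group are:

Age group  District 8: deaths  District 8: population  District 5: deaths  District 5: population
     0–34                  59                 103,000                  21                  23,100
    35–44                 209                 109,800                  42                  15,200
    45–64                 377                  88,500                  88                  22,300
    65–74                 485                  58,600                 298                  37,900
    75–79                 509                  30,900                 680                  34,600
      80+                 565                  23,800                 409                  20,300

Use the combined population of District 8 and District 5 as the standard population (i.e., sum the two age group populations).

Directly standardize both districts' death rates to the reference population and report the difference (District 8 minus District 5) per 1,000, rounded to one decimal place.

-0.2

Age-specific rates per 1,000 for District 8: 0.573, 1.903, 4.260, 8.276, 16.472, 23.739.
For District 5: 0.909, 2.763, 3.946, 7.863, 19.653, 20.148.
Combined standard total = 568,000; weights = 0.2220, 0.2201, 0.1951, 0.1699, 0.1153, 0.0776.
District 8: 0.2220×0.573 + 0.2201×1.903 + 0.1951×4.260 + 0.1699×8.276 + 0.1153×16.472 + 0.0776×23.739 = 6.5259 per 1,000.
District 5: 0.2220×0.909 + 0.2201×2.763 + 0.1951×3.946 + 0.1699×7.863 + 0.1153×19.653 + 0.0776×20.148 = 6.7462 per 1,000.
Difference = 6.5259 − 6.7462 = -0.2203.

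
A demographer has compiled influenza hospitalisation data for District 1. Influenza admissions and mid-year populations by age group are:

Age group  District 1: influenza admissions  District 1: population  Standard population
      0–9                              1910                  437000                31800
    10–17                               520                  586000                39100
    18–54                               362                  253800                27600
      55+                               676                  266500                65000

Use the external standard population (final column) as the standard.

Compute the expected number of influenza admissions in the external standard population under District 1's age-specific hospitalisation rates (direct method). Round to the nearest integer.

378

Age-specific rates per 100000 for District 1: 437.07, 88.74, 142.63, 253.66.
Expected influenza admissions = Σ (standard pop × age-specific rate ÷ 100000)
= 31800×437.07/100000 + 39100×88.74/100000 + 27600×142.63/100000 + 65000×253.66/100000
= 138.99 + 34.70 + 39.37 + 164.88 = 377.93.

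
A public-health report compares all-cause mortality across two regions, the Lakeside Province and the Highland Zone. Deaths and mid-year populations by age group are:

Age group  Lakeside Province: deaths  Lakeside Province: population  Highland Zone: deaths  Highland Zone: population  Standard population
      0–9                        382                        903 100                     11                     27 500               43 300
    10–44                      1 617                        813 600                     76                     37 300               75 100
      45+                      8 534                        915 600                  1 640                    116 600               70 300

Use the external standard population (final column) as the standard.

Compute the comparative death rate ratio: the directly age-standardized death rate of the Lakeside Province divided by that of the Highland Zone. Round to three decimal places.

0.710

Age-specific rates per 100 000 for the Lakeside Province: 42.30, 198.75, 932.07.
For the Highland Zone: 40.00, 203.75, 1406.52.
Standard total = 188 700; weights = 0.2295, 0.3980, 0.3725.
The Lakeside Province: 0.2295×42.30 + 0.3980×198.75 + 0.3725×932.07 = 436.0448 per 100 000.
The Highland Zone: 0.2295×40.00 + 0.3980×203.75 + 0.3725×1406.52 = 614.2665 per 100 000.
Ratio = 436.0448 ÷ 614.2665 = 0.70986.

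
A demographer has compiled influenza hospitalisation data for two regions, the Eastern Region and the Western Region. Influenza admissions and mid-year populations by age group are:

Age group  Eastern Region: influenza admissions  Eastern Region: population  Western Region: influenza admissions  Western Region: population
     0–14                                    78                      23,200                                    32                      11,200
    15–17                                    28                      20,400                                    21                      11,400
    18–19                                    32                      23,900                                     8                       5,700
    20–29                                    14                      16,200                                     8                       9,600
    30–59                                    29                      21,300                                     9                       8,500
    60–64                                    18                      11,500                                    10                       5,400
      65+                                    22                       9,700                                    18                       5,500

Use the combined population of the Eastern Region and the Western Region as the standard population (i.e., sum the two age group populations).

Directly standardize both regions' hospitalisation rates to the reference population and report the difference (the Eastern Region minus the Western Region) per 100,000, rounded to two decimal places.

Age-specific rates per 100,000 for the Eastern Region: 336.21, 137.25, 133.89, 86.42, 136.15, 156.52, 226.80.
For the Western Region: 285.71, 184.21, 140.35, 83.33, 105.88, 185.19, 327.27.
Combined standard total = 183,500; weights = 0.1875, 0.1733, 0.1613, 0.1406, 0.1624, 0.0921, 0.0828.
The Eastern Region: 0.1875×336.21 + 0.1733×137.25 + 0.1613×133.89 + 0.1406×86.42 + 0.1624×136.15 + 0.0921×156.52 + 0.0828×226.80 = 175.8744 per 100,000.
The Western Region: 0.1875×285.71 + 0.1733×184.21 + 0.1613×140.35 + 0.1406×83.33 + 0.1624×105.88 + 0.0921×185.19 + 0.0828×327.27 = 181.2007 per 100,000.
Difference = 175.8744 − 181.2007 = -5.3263.

-5.33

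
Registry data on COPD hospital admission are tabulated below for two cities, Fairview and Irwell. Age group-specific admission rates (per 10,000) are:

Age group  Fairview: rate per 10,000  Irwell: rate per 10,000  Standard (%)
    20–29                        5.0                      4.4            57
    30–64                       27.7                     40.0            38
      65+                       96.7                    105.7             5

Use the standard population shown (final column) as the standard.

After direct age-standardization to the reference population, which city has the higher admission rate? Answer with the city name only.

Irwell

Standard weights: 0.57, 0.38, 0.05.
Fairview: 0.5700×5.0 + 0.3800×27.7 + 0.0500×96.7 = 18.2110 per 10,000.
Irwell: 0.5700×4.4 + 0.3800×40.0 + 0.0500×105.7 = 22.9930 per 10,000.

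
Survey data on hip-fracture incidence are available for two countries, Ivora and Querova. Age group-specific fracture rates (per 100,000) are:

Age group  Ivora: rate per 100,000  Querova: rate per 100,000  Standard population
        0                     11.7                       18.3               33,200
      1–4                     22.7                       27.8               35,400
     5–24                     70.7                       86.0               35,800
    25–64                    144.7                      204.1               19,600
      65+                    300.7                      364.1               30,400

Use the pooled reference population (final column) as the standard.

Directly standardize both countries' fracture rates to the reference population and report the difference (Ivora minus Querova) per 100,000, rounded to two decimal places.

-26.16

Standard total = 154,400; weights = 0.2150, 0.2293, 0.2319, 0.1269, 0.1969.
Ivora: 0.2150×11.7 + 0.2293×22.7 + 0.2319×70.7 + 0.1269×144.7 + 0.1969×300.7 = 101.6870 per 100,000.
Querova: 0.2150×18.3 + 0.2293×27.8 + 0.2319×86.0 + 0.1269×204.1 + 0.1969×364.1 = 127.8464 per 100,000.
Difference = 101.6870 − 127.8464 = -26.1593.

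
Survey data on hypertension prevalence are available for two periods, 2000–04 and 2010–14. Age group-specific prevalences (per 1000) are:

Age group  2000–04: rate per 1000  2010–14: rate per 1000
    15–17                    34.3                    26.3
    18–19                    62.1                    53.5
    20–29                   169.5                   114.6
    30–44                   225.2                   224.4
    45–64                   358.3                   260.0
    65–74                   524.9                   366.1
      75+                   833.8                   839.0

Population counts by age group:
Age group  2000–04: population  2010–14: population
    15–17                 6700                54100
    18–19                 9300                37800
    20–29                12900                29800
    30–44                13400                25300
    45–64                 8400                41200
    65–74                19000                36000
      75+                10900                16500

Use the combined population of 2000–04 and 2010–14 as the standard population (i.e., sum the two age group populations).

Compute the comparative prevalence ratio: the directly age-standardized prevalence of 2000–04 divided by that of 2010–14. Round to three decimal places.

1.227

Combined standard total = 321300; weights = 0.1892, 0.1466, 0.1329, 0.1204, 0.1544, 0.1712, 0.0853.
2000–04: 0.1892×34.3 + 0.1466×62.1 + 0.1329×169.5 + 0.1204×225.2 + 0.1544×358.3 + 0.1712×524.9 + 0.0853×833.8 = 281.5143 per 1000.
2010–14: 0.1892×26.3 + 0.1466×53.5 + 0.1329×114.6 + 0.1204×224.4 + 0.1544×260.0 + 0.1712×366.1 + 0.0853×839.0 = 229.4326 per 1000.
Ratio = 281.5143 ÷ 229.4326 = 1.22700.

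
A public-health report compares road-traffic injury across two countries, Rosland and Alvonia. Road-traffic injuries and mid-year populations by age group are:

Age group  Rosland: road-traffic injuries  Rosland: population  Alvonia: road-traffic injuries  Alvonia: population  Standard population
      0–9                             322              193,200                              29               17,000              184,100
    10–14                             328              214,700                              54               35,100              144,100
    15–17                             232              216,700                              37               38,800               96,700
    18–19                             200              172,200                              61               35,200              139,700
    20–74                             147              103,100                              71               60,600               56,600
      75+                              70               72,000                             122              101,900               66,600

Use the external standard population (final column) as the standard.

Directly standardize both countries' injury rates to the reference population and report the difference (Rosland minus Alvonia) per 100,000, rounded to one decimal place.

-11.3

Age-specific rates per 100,000 for Rosland: 166.67, 152.77, 107.06, 116.14, 142.58, 97.22.
For Alvonia: 170.59, 153.85, 95.36, 173.30, 117.16, 119.73.
Standard total = 687,800; weights = 0.2677, 0.2095, 0.1406, 0.2031, 0.0823, 0.0968.
Rosland: 0.2677×166.67 + 0.2095×152.77 + 0.1406×107.06 + 0.2031×116.14 + 0.0823×142.58 + 0.0968×97.22 = 136.4071 per 100,000.
Alvonia: 0.2677×170.59 + 0.2095×153.85 + 0.1406×95.36 + 0.2031×173.30 + 0.0823×117.16 + 0.0968×119.73 = 147.7324 per 100,000.
Difference = 136.4071 − 147.7324 = -11.3253.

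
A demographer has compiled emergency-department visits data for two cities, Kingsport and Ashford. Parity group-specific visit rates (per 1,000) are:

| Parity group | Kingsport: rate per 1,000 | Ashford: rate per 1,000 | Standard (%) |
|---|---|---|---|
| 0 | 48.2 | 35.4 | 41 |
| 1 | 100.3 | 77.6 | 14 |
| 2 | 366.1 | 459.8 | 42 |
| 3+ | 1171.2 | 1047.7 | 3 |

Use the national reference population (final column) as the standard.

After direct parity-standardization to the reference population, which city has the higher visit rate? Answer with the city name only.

Ashford

Standard weights: 0.41, 0.14, 0.42, 0.03.
Kingsport: 0.4100×48.2 + 0.1400×100.3 + 0.4200×366.1 + 0.0300×1171.2 = 222.7020 per 1,000.
Ashford: 0.4100×35.4 + 0.1400×77.6 + 0.4200×459.8 + 0.0300×1047.7 = 249.9250 per 1,000.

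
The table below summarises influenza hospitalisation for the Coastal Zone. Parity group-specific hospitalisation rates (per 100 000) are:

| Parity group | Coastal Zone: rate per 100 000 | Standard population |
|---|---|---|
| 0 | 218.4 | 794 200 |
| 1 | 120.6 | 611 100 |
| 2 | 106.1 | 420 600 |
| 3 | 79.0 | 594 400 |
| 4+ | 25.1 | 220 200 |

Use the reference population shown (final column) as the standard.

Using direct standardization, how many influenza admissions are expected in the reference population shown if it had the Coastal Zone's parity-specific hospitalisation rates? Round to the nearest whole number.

Expected influenza admissions = Σ (standard pop × parity-specific rate ÷ 100 000)
= 794 200×218.4/100 000 + 611 100×120.6/100 000 + 420 600×106.1/100 000 + 594 400×79.0/100 000 + 220 200×25.1/100 000
= 1734.53 + 736.99 + 446.26 + 469.58 + 55.27 = 3442.62.

3443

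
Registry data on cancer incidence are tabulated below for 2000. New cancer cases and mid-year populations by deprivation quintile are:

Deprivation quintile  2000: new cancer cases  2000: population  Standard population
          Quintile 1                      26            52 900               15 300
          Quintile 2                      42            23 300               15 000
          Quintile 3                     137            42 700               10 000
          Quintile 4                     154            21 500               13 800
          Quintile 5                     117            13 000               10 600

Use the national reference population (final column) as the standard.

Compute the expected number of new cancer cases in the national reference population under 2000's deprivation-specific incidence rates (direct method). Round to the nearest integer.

261

Deprivation-specific rates per 100 000 for 2000: 49.15, 180.26, 320.84, 716.28, 900.00.
Expected new cancer cases = Σ (standard pop × deprivation-specific rate ÷ 100 000)
= 15 300×49.15/100 000 + 15 000×180.26/100 000 + 10 000×320.84/100 000 + 13 800×716.28/100 000 + 10 600×900.00/100 000
= 7.52 + 27.04 + 32.08 + 98.85 + 95.40 = 260.89.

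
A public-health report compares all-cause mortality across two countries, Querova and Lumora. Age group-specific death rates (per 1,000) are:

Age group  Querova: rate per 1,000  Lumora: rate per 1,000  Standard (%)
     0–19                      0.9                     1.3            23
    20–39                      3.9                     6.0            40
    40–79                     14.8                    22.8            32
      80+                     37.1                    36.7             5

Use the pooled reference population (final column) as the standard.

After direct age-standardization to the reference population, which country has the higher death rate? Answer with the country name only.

Standard weights: 0.23, 0.40, 0.32, 0.05.
Querova: 0.2300×0.9 + 0.4000×3.9 + 0.3200×14.8 + 0.0500×37.1 = 8.3580 per 1,000.
Lumora: 0.2300×1.3 + 0.4000×6.0 + 0.3200×22.8 + 0.0500×36.7 = 11.8300 per 1,000.

Lumora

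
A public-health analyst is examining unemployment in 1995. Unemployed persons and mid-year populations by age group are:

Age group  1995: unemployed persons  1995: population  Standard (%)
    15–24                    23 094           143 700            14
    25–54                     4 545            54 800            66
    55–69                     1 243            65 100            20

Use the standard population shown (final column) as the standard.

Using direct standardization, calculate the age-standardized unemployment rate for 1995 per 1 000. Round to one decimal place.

Age-specific rates per 1 000 for 1995: 160.710, 82.938, 19.094.
Standard weights: 0.14, 0.66, 0.20.
Standardized rate: 0.1400×160.710 + 0.6600×82.938 + 0.2000×19.094 = 81.0572 per 1 000.

81.1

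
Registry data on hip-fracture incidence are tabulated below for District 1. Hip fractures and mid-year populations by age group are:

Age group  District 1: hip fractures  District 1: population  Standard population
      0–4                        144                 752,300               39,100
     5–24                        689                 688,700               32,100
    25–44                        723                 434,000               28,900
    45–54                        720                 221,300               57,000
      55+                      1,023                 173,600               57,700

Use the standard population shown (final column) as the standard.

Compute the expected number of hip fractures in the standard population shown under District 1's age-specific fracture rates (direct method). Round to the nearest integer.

613

Age-specific rates per 100,000 for District 1: 19.14, 100.04, 166.59, 325.35, 589.29.
Expected hip fractures = Σ (standard pop × age-specific rate ÷ 100,000)
= 39,100×19.14/100,000 + 32,100×100.04/100,000 + 28,900×166.59/100,000 + 57,000×325.35/100,000 + 57,700×589.29/100,000
= 7.48 + 32.11 + 48.14 + 185.45 + 340.02 = 613.21.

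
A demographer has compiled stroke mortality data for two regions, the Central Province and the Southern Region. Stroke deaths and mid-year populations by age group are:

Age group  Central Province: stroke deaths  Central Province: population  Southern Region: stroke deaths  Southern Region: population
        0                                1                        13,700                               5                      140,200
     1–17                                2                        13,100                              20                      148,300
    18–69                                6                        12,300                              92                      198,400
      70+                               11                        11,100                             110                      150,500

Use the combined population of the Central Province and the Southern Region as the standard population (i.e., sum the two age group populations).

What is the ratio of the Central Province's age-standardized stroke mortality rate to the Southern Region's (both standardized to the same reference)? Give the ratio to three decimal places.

1.229

Age-specific rates per 100,000 for the Central Province: 7.30, 15.27, 48.78, 99.10.
For the Southern Region: 3.57, 13.49, 46.37, 73.09.
Combined standard total = 687,600; weights = 0.2238, 0.2347, 0.3064, 0.2350.
The Central Province: 0.2238×7.30 + 0.2347×15.27 + 0.3064×48.78 + 0.2350×99.10 = 43.4554 per 100,000.
The Southern Region: 0.2238×3.57 + 0.2347×13.49 + 0.3064×46.37 + 0.2350×73.09 = 35.3508 per 100,000.
Ratio = 43.4554 ÷ 35.3508 = 1.22926.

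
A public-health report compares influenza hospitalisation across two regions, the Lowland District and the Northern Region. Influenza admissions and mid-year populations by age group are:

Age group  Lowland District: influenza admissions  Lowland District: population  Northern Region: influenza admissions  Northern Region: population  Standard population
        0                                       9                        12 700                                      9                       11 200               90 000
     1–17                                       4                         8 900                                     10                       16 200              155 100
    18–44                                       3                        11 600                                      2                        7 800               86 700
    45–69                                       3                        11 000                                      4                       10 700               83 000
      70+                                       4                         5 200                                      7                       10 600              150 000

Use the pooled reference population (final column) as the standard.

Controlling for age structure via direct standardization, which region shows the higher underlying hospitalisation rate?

Age-specific rates per 100 000 for the Lowland District: 70.87, 44.94, 25.86, 27.27, 76.92.
For the Northern Region: 80.36, 61.73, 25.64, 37.38, 66.04.
Standard total = 564 800; weights = 0.1593, 0.2746, 0.1535, 0.1470, 0.2656.
The Lowland District: 0.1593×70.87 + 0.2746×44.94 + 0.1535×25.86 + 0.1470×27.27 + 0.2656×76.92 = 52.0416 per 100 000.
The Northern Region: 0.1593×80.36 + 0.2746×61.73 + 0.1535×25.64 + 0.1470×37.38 + 0.2656×66.04 = 56.7241 per 100 000.

Northern Region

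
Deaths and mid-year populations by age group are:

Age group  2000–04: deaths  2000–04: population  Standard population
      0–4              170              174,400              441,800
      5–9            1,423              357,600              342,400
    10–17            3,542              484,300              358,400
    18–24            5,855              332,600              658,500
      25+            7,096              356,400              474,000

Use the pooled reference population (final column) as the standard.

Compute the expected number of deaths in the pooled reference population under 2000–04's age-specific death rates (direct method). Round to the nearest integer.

Age-specific rates per 100,000 for 2000–04: 97.48, 397.93, 731.36, 1760.37, 1991.02.
Expected deaths = Σ (standard pop × age-specific rate ÷ 100,000)
= 441,800×97.48/100,000 + 342,400×397.93/100,000 + 358,400×731.36/100,000 + 658,500×1760.37/100,000 + 474,000×1991.02/100,000
= 430.65 + 1362.51 + 2621.21 + 11592.06 + 9437.44 = 25443.88.

25444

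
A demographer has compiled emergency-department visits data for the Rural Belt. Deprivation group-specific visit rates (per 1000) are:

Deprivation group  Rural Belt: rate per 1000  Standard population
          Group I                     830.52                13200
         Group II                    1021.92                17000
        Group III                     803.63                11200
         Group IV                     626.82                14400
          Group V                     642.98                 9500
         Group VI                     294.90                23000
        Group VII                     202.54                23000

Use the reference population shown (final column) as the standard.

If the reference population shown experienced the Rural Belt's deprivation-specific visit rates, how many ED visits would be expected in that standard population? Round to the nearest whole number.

Expected ED visits = Σ (standard pop × deprivation-specific rate ÷ 1000)
= 13200×830.52/1000 + 17000×1021.92/1000 + 11200×803.63/1000 + 14400×626.82/1000 + 9500×642.98/1000 + 23000×294.90/1000 + 23000×202.54/1000
= 10962.86 + 17372.64 + 9000.66 + 9026.21 + 6108.31 + 6782.70 + 4658.42 = 63911.80.

63912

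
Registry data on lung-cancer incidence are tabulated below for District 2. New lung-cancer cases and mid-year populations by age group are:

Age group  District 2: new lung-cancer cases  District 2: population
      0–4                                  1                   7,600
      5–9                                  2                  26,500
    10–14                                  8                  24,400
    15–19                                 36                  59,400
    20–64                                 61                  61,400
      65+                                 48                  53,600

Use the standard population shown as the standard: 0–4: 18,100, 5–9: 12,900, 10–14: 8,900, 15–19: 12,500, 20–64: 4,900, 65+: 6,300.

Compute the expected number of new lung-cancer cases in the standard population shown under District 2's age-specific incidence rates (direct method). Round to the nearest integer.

24

Age-specific rates per 100,000 for District 2: 13.16, 7.55, 32.79, 60.61, 99.35, 89.55.
Expected new lung-cancer cases = Σ (standard pop × age-specific rate ÷ 100,000)
= 18,100×13.16/100,000 + 12,900×7.55/100,000 + 8,900×32.79/100,000 + 12,500×60.61/100,000 + 4,900×99.35/100,000 + 6,300×89.55/100,000
= 2.38 + 0.97 + 2.92 + 7.58 + 4.87 + 5.64 = 24.36.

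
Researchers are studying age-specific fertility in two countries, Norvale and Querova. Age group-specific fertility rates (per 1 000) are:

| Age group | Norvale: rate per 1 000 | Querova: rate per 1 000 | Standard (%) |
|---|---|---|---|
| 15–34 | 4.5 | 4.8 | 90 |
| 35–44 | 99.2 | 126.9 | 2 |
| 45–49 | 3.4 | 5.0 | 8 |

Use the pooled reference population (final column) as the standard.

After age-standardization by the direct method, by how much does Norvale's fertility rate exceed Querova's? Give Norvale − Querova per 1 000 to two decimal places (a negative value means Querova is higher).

Standard weights: 0.90, 0.02, 0.08.
Norvale: 0.9000×4.5 + 0.0200×99.2 + 0.0800×3.4 = 6.3060 per 1 000.
Querova: 0.9000×4.8 + 0.0200×126.9 + 0.0800×5.0 = 7.2580 per 1 000.
Difference = 6.3060 − 7.2580 = -0.9520.

-0.95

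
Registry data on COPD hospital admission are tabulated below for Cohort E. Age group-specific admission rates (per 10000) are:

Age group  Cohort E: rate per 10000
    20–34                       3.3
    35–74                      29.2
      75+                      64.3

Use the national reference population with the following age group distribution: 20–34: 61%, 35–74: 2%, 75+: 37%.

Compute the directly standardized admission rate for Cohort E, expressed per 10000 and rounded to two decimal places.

26.39

Standard weights: 0.61, 0.02, 0.37.
Standardized rate: 0.6100×3.3 + 0.0200×29.2 + 0.3700×64.3 = 26.3880 per 10000.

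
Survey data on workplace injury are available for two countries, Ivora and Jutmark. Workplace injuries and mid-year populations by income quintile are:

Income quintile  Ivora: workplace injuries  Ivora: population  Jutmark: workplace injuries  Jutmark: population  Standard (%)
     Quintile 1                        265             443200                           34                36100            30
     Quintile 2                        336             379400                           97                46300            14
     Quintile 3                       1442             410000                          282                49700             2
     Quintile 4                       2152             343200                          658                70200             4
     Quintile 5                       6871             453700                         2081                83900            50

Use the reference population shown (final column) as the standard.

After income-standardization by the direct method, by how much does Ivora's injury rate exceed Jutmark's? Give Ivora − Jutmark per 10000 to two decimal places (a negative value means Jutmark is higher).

-52.69

Income-specific rates per 10000 for Ivora: 5.98, 8.86, 35.17, 62.70, 151.44.
For Jutmark: 9.42, 20.95, 56.74, 93.73, 248.03.
Standard weights: 0.30, 0.14, 0.02, 0.04, 0.50.
Ivora: 0.3000×5.98 + 0.1400×8.86 + 0.0200×35.17 + 0.0400×62.70 + 0.5000×151.44 = 81.9670 per 10000.
Jutmark: 0.3000×9.42 + 0.1400×20.95 + 0.0200×56.74 + 0.0400×93.73 + 0.5000×248.03 = 134.6593 per 10000.
Difference = 81.9670 − 134.6593 = -52.6923.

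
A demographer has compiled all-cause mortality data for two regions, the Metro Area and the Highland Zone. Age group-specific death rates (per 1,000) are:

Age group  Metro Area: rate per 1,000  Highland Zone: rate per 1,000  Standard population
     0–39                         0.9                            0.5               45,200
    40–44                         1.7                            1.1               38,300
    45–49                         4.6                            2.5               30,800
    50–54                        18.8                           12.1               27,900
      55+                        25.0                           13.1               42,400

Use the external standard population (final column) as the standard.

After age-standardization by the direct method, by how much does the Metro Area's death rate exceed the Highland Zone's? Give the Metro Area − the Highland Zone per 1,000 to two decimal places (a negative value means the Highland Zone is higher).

Standard total = 184,600; weights = 0.2449, 0.2075, 0.1668, 0.1511, 0.2297.
The Metro Area: 0.2449×0.9 + 0.2075×1.7 + 0.1668×4.6 + 0.1511×18.8 + 0.2297×25.0 = 9.9241 per 1,000.
The Highland Zone: 0.2449×0.5 + 0.2075×1.1 + 0.1668×2.5 + 0.1511×12.1 + 0.2297×13.1 = 5.6054 per 1,000.
Difference = 9.9241 − 5.6054 = 4.3187.

4.32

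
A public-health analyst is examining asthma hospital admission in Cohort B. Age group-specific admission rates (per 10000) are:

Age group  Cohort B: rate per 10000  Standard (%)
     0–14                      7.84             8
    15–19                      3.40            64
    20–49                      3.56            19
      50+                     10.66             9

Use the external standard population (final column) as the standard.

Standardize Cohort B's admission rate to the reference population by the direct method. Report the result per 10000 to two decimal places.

Standard weights: 0.08, 0.64, 0.19, 0.09.
Standardized rate: 0.0800×7.84 + 0.6400×3.40 + 0.1900×3.56 + 0.0900×10.66 = 4.4390 per 10000.

4.44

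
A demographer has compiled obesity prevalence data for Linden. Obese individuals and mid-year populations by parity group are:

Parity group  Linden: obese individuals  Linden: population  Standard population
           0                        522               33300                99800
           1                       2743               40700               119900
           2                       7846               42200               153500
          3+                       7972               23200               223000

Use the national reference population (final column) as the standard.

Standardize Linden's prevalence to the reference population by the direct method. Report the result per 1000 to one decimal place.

192.6

Parity-specific rates per 1000 for Linden: 15.676, 67.396, 185.924, 343.621.
Standard total = 596200; weights = 0.1674, 0.2011, 0.2575, 0.3740.
Standardized rate: 0.1674×15.676 + 0.2011×67.396 + 0.2575×185.924 + 0.3740×343.621 = 192.5729 per 1000.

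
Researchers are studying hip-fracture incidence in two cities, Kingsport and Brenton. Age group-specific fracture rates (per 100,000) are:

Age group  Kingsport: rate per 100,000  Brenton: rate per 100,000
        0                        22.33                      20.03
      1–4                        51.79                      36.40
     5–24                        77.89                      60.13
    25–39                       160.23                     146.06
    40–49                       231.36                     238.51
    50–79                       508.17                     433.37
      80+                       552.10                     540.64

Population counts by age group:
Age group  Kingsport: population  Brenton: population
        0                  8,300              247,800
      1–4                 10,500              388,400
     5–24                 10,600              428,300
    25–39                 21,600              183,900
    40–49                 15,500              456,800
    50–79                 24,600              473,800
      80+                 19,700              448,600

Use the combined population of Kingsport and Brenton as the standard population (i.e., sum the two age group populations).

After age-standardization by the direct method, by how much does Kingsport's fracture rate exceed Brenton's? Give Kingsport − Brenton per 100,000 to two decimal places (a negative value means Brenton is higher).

Combined standard total = 2,738,400; weights = 0.0935, 0.1457, 0.1603, 0.0750, 0.1725, 0.1820, 0.1710.
Kingsport: 0.0935×22.33 + 0.1457×51.79 + 0.1603×77.89 + 0.0750×160.23 + 0.1725×231.36 + 0.1820×508.17 + 0.1710×552.10 = 260.9490 per 100,000.
Brenton: 0.0935×20.03 + 0.1457×36.40 + 0.1603×60.13 + 0.0750×146.06 + 0.1725×238.51 + 0.1820×433.37 + 0.1710×540.64 = 240.2416 per 100,000.
Difference = 260.9490 − 240.2416 = 20.7073.

20.71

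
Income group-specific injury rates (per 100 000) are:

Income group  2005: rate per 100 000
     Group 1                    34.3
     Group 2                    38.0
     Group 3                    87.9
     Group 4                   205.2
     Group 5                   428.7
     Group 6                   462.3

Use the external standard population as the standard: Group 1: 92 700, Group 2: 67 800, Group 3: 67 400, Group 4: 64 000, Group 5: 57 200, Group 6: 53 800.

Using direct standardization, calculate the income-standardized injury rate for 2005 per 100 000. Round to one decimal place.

184.2

Standard total = 402 900; weights = 0.2301, 0.1683, 0.1673, 0.1588, 0.1420, 0.1335.
Standardized rate: 0.2301×34.3 + 0.1683×38.0 + 0.1673×87.9 + 0.1588×205.2 + 0.1420×428.7 + 0.1335×462.3 = 184.1813 per 100 000.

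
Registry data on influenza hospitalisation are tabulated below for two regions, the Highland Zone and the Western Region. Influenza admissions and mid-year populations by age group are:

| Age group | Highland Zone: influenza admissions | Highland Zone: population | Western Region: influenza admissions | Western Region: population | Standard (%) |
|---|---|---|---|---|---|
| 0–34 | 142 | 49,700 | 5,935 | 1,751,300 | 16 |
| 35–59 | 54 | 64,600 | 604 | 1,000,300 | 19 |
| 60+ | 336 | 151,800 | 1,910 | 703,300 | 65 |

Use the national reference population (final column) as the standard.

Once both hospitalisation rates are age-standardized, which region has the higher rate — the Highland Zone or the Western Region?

Western Region

Age-specific rates per 100,000 for the Highland Zone: 285.71, 83.59, 221.34.
For the Western Region: 338.89, 60.38, 271.58.
Standard weights: 0.16, 0.19, 0.65.
The Highland Zone: 0.1600×285.71 + 0.1900×83.59 + 0.6500×221.34 = 205.4702 per 100,000.
The Western Region: 0.1600×338.89 + 0.1900×60.38 + 0.6500×271.58 = 242.2201 per 100,000.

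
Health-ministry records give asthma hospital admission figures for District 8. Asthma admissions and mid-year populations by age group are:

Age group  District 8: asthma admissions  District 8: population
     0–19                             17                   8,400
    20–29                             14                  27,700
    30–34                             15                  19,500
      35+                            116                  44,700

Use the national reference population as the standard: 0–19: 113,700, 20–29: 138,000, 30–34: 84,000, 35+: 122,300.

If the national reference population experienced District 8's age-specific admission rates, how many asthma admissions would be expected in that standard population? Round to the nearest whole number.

Age-specific rates per 10,000 for District 8: 20.24, 5.05, 7.69, 25.95.
Expected asthma admissions = Σ (standard pop × age-specific rate ÷ 10,000)
= 113,700×20.24/10,000 + 138,000×5.05/10,000 + 84,000×7.69/10,000 + 122,300×25.95/10,000
= 230.11 + 69.75 + 64.62 + 317.38 = 681.85.

682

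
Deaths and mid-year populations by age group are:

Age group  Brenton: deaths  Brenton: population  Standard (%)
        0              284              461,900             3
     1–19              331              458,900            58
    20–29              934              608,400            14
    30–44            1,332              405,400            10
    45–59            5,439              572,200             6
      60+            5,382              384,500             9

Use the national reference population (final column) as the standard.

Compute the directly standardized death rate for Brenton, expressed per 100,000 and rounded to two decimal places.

281.04

Age-specific rates per 100,000 for Brenton: 61.49, 72.13, 153.52, 328.56, 950.54, 1399.74.
Standard weights: 0.03, 0.58, 0.14, 0.10, 0.06, 0.09.
Standardized rate: 0.0300×61.49 + 0.5800×72.13 + 0.1400×153.52 + 0.1000×328.56 + 0.0600×950.54 + 0.0900×1399.74 = 281.0374 per 100,000.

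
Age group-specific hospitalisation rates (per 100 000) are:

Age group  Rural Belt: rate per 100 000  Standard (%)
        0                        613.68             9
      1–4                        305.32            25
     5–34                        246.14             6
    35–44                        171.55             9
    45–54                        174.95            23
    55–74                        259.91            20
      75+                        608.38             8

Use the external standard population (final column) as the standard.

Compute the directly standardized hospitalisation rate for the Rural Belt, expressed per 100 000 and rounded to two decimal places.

Standard weights: 0.09, 0.25, 0.06, 0.09, 0.23, 0.20, 0.08.
Standardized rate: 0.0900×613.68 + 0.2500×305.32 + 0.0600×246.14 + 0.0900×171.55 + 0.2300×174.95 + 0.2000×259.91 + 0.0800×608.38 = 302.6600 per 100 000.

302.66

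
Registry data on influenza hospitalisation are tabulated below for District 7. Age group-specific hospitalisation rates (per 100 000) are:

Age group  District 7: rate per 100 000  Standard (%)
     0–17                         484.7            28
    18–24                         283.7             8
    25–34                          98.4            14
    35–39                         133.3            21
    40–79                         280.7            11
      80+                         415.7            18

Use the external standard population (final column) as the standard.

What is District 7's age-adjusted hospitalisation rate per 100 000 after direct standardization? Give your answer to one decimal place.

Standard weights: 0.28, 0.08, 0.14, 0.21, 0.11, 0.18.
Standardized rate: 0.2800×484.7 + 0.0800×283.7 + 0.1400×98.4 + 0.2100×133.3 + 0.1100×280.7 + 0.1800×415.7 = 305.8840 per 100 000.

305.9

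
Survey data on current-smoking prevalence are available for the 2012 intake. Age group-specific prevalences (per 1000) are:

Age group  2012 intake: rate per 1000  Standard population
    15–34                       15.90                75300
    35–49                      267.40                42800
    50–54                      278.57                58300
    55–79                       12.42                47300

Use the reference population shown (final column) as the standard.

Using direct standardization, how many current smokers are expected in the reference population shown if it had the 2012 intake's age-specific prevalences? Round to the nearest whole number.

29470

Expected current smokers = Σ (standard pop × age-specific rate ÷ 1000)
= 75300×15.90/1000 + 42800×267.40/1000 + 58300×278.57/1000 + 47300×12.42/1000
= 1197.27 + 11444.72 + 16240.63 + 587.47 = 29470.09.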